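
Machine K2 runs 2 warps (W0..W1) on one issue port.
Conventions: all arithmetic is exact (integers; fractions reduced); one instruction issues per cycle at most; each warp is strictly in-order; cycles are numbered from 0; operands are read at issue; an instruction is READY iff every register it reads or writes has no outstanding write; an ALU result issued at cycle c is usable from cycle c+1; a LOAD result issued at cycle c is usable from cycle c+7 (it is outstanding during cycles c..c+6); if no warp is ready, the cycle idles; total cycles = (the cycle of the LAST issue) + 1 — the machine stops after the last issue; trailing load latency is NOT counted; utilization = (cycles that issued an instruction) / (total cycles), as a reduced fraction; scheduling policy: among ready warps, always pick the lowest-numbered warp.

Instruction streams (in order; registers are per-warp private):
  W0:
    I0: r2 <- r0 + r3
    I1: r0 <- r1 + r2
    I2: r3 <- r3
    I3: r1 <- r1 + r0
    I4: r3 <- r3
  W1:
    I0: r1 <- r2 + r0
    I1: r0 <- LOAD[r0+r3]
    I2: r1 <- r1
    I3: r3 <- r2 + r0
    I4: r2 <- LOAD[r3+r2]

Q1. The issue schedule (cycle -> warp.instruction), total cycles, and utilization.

cycle 0: W0.I0
cycle 1: W0.I1
cycle 2: W0.I2
cycle 3: W0.I3
cycle 4: W0.I4
cycle 5: W1.I0
cycle 6: W1.I1
cycle 7: W1.I2
cycle 8: idle
cycle 9: idle
cycle 10: idle
cycle 11: idle
cycle 12: idle
cycle 13: W1.I3
cycle 14: W1.I4

Answer: 15 cycles, utilization 2/3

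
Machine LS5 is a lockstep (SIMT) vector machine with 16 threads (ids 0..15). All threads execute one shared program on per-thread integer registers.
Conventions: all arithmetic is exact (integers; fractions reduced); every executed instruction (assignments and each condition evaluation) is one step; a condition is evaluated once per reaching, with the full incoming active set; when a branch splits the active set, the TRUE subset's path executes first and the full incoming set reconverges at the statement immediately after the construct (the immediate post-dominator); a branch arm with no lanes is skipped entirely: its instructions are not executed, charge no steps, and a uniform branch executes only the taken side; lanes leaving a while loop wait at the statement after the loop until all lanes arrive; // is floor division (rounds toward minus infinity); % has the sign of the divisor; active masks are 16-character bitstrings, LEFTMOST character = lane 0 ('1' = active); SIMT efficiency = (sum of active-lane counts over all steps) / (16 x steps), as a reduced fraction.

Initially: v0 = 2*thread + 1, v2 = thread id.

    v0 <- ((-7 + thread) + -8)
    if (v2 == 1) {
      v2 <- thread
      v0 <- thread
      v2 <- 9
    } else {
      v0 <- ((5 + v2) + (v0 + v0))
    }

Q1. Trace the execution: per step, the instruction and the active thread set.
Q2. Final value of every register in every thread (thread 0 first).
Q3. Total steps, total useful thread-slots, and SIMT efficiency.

step 0: v0 <- ((-7 + thread) + -8)   1111111111111111
step 1: eval (v2 == 1)               1111111111111111
step 2: v2 <- thread                 0100000000000000
step 3: v0 <- thread                 0100000000000000
step 4: v2 <- 9                      0100000000000000
step 5: v0 <- ((5 + v2) + (v0 + v0)) 1011111111111111

Answer: 6 steps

v0: -25,1,-19,-16,-13,-10,-7,-4,-1,2,5,8,11,14,17,20
v2: 0,9,2,3,4,5,6,7,8,9,10,11,12,13,14,15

steps = 6; useful = 50; efficiency = 50/96 = 25/48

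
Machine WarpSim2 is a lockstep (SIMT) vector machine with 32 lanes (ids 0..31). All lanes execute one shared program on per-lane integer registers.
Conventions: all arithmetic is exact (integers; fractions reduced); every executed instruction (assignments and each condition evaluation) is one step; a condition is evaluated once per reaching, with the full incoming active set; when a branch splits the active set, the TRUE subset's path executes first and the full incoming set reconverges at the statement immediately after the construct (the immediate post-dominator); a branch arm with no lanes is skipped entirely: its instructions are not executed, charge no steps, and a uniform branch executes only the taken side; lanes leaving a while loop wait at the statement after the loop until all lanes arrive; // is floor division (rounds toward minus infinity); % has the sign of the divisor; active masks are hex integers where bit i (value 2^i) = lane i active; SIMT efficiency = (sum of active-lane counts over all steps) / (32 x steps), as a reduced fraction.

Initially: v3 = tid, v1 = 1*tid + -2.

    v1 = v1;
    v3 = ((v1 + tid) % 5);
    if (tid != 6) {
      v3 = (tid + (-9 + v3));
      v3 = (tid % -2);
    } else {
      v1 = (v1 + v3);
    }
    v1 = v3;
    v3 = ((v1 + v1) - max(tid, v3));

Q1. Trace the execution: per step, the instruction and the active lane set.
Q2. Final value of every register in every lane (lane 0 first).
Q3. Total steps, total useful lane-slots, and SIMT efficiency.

step 0: v1 <- v1                     0xffffffff
step 1: v3 <- ((v1 + tid) % 5)       0xffffffff
step 2: eval (tid != 6)              0xffffffff
step 3: v3 <- (tid + (-9 + v3))      0xffffffbf
step 4: v3 <- (tid % -2)             0xffffffbf
step 5: v1 <- (v1 + v3)              0x00000040
step 6: v1 <- v3                     0xffffffff
step 7: v3 <- ((v1 + v1) - max(tid, v3)) 0xffffffff

Answer: 8 steps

v3: 0,-3,-2,-5,-4,-7,-6,-9,-8,-11,-10,-13,-12,-15,-14,-17,-16,-19,-18,-21,-20,-23,-22,-25,-24,-27,-26,-29,-28,-31,-30,-33
v1: 0,-1,0,-1,0,-1,0,-1,0,-1,0,-1,0,-1,0,-1,0,-1,0,-1,0,-1,0,-1,0,-1,0,-1,0,-1,0,-1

steps = 8; useful = 223; efficiency = 223/256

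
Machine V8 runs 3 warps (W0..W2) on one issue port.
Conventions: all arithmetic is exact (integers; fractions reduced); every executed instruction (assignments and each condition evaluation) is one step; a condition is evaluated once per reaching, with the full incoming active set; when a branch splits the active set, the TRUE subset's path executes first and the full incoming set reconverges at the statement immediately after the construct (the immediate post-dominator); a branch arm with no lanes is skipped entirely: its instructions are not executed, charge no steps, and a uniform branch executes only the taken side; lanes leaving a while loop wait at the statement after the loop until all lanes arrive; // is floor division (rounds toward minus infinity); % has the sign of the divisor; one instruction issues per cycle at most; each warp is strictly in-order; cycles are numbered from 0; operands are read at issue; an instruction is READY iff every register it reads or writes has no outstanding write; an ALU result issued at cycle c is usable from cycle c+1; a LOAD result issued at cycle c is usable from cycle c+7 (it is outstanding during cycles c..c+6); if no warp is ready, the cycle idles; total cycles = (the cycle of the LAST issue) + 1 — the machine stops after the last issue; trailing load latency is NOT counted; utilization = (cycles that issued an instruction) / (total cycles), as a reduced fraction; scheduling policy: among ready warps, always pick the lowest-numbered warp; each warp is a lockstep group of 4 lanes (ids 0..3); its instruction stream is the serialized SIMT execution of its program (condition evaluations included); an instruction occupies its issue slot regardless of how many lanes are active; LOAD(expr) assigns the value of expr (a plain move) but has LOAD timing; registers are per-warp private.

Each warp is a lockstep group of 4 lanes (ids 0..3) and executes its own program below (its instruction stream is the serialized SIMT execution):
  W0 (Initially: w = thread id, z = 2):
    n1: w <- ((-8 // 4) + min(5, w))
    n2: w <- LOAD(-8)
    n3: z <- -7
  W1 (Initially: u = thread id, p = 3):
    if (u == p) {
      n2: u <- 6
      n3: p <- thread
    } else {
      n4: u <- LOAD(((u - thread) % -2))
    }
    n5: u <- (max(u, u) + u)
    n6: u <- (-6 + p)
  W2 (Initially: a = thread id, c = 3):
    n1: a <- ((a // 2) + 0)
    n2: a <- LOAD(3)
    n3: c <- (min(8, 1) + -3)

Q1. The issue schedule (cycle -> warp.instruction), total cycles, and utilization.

cycle 0: W0.I0
cycle 1: W0.I1
cycle 2: W0.I2
cycle 3: W1.I0
cycle 4: W1.I1
cycle 5: W1.I2
cycle 6: W1.I3
cycle 7: W2.I0
cycle 8: W2.I1
cycle 9: W2.I2
cycle 10: idle
cycle 11: idle
cycle 12: idle
cycle 13: W1.I4
cycle 14: W1.I5

Answer: 15 cycles, utilization 4/5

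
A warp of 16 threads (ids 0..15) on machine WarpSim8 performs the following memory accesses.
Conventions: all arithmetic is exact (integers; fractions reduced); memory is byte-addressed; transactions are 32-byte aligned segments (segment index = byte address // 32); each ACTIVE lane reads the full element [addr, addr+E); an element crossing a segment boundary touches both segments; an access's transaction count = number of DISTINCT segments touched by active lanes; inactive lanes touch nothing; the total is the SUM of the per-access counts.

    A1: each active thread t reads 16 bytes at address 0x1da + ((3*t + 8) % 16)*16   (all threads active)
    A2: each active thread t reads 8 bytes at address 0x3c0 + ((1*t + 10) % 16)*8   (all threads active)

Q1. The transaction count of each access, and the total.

A1: 9 transactions
A2: 4 transactions

Answer: 9,4; total 13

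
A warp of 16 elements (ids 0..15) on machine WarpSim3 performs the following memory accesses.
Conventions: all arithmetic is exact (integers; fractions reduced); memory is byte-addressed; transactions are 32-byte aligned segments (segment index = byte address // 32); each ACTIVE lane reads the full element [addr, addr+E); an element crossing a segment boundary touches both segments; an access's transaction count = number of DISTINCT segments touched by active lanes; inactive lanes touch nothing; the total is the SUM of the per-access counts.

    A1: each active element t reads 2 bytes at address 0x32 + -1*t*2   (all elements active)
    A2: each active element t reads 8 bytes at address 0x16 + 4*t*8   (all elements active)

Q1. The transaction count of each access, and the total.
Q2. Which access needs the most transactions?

A1: 2 transactions
A2: 16 transactions

Answer: 2,16; total 18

Answer: A2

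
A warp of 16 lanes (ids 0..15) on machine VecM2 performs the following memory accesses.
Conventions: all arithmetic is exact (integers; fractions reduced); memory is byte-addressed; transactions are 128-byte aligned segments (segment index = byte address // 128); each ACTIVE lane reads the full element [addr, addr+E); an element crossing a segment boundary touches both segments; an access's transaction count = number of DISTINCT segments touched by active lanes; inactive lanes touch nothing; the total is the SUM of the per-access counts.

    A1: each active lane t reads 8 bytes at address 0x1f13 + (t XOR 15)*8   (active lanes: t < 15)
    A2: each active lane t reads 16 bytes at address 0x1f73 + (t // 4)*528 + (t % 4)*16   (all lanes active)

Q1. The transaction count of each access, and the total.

A1: 2 transactions
A2: 5 transactions

Answer: 2,5; total 7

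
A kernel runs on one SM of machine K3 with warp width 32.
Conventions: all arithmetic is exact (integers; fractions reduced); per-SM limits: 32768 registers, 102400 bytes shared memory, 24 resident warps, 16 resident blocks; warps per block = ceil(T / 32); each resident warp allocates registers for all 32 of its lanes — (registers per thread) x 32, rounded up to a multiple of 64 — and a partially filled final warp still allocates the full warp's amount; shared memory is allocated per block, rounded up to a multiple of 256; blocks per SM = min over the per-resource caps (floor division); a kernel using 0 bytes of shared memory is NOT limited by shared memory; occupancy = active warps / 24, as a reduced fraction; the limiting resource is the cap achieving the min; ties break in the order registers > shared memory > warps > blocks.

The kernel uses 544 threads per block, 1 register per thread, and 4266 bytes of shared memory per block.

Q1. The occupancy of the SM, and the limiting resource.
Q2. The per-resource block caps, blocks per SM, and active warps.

Answer: occupancy 17/24, limited by warps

registers: 30 blocks
shared memory: 23 blocks
warps: 1 block
blocks: 16 blocks

Answer: 1 block, 17 active warps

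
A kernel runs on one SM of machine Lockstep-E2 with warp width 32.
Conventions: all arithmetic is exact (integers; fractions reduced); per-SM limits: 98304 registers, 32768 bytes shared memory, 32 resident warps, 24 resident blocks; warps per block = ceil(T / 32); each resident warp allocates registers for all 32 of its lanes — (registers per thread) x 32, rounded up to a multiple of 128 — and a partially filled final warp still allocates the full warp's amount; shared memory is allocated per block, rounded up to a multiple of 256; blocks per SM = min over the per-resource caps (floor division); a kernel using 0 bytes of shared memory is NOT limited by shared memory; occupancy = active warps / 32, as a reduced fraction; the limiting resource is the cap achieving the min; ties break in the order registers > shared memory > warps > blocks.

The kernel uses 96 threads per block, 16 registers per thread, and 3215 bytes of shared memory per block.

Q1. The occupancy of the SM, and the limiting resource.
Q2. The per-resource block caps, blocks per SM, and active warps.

Answer: occupancy 27/32, limited by shared memory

registers: 64 blocks
shared memory: 9 blocks
warps: 10 blocks
blocks: 24 blocks

Answer: 9 blocks, 27 active warps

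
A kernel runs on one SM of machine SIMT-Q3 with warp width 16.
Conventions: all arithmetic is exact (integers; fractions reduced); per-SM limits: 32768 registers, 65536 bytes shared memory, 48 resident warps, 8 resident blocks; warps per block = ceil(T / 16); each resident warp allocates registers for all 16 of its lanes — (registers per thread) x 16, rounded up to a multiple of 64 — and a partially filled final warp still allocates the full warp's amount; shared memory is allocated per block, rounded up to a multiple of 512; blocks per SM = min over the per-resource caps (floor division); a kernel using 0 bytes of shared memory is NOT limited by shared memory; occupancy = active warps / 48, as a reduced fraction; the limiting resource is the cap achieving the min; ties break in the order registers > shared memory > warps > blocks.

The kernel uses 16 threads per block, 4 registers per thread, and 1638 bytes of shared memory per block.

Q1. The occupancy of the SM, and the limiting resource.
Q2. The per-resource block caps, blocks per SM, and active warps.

Answer: occupancy 1/6, limited by blocks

registers: 512 blocks
shared memory: 32 blocks
warps: 48 blocks
blocks: 8 blocks

Answer: 8 blocks, 8 active warps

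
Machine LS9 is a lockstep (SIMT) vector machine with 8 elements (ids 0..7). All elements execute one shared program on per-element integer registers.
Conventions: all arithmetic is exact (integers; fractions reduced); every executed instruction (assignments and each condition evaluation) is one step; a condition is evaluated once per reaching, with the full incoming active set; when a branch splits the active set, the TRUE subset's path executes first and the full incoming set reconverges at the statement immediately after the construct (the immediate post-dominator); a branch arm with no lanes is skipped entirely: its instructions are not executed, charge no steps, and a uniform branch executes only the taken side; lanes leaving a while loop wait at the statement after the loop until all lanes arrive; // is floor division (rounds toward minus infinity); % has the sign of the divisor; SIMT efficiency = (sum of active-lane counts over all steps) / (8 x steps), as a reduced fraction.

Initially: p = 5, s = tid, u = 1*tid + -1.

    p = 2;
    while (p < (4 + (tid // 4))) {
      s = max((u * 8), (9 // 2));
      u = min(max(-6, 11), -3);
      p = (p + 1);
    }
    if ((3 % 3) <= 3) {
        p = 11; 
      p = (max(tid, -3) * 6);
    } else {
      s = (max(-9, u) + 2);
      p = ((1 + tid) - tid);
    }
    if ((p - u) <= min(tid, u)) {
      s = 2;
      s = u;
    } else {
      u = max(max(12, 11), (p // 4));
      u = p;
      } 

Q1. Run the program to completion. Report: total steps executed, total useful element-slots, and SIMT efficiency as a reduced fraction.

Answer: 20 steps, 144 useful, 9/10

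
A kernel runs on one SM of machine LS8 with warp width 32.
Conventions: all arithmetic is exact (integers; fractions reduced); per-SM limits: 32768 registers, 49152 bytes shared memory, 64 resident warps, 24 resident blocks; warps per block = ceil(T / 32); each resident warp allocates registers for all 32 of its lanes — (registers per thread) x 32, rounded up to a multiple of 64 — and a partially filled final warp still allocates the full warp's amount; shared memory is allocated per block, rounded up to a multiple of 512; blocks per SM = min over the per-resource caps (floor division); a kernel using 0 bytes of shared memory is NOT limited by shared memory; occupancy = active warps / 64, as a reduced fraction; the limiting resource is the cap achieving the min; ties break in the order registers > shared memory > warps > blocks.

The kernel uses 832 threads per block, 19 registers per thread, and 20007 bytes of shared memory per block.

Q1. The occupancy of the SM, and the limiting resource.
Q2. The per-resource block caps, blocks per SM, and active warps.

Answer: occupancy 13/32, limited by registers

registers: 1 block
shared memory: 2 blocks
warps: 2 blocks
blocks: 24 blocks

Answer: 1 block, 26 active warps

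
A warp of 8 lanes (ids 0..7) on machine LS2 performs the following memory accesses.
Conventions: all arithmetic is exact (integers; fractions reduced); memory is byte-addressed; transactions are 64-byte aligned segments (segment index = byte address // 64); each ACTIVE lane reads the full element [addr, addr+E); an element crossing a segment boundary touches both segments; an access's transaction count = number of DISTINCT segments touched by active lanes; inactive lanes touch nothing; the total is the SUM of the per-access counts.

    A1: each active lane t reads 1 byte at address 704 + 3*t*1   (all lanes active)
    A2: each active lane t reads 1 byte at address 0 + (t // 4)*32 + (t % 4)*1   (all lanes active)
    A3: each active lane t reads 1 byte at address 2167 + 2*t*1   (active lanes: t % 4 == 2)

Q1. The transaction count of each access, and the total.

A1: 1 transaction
A2: 1 transaction
A3: 2 transactions

Answer: 1,1,2; total 4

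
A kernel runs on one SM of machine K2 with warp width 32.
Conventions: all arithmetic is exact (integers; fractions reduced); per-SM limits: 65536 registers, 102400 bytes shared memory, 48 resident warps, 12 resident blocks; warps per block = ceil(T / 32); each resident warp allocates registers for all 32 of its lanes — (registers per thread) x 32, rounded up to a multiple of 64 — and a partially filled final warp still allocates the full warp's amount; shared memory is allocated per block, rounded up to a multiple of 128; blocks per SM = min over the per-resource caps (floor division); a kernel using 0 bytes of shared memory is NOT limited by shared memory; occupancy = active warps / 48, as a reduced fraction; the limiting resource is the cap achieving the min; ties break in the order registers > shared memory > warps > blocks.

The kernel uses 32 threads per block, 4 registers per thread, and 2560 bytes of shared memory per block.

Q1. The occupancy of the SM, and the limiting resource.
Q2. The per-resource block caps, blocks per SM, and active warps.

Answer: occupancy 1/4, limited by blocks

registers: 512 blocks
shared memory: 40 blocks
warps: 48 blocks
blocks: 12 blocks

Answer: 12 blocks, 12 active warps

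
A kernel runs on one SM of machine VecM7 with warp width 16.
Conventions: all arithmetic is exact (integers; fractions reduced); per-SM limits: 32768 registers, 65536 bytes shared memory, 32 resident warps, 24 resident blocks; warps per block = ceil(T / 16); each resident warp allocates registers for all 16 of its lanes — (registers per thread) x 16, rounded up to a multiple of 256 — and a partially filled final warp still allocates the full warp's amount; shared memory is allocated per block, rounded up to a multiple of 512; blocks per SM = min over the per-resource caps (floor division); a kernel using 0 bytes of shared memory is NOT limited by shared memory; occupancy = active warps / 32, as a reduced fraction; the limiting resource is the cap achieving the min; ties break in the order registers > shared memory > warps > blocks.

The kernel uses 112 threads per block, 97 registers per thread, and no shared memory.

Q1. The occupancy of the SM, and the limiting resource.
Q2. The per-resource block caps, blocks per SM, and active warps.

Answer: occupancy 7/16, limited by registers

registers: 2 blocks
shared memory: no limit (kernel uses none)
warps: 4 blocks
blocks: 24 blocks

Answer: 2 blocks, 14 active warps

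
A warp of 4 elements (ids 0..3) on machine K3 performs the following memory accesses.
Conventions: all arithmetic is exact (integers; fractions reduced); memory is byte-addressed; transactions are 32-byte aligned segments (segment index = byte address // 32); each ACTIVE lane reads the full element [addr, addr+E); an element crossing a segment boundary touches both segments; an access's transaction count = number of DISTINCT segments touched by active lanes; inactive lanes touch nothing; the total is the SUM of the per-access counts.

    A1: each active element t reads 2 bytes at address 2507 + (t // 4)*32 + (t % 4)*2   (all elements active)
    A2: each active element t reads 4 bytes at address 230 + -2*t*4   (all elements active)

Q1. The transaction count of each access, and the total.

A1: 1 transaction
A2: 2 transactions

Answer: 1,2; total 3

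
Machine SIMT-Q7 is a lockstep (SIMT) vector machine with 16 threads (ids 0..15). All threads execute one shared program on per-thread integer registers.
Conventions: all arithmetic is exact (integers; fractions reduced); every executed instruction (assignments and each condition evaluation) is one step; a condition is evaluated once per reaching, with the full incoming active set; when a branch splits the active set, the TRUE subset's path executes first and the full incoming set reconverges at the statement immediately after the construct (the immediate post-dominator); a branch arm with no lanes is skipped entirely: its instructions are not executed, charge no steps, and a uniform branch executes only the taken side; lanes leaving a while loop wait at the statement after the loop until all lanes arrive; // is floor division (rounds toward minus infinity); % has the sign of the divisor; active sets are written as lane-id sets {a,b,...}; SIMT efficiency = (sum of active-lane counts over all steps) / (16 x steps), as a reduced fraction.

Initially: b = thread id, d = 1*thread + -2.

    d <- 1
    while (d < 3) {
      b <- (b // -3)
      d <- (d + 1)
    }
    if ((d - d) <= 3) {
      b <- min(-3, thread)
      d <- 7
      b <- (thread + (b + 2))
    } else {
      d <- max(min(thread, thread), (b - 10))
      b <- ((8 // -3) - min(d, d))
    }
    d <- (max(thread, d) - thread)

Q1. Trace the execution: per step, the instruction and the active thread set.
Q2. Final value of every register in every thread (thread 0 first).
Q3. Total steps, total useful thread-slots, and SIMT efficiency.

step 0: d <- 1                       {0,1,2,3,4,5,6,7,8,9,10,11,12,13,14,15}
step 1: eval (d < 3)                 {0,1,2,3,4,5,6,7,8,9,10,11,12,13,14,15}
step 2: b <- (b // -3)               {0,1,2,3,4,5,6,7,8,9,10,11,12,13,14,15}
step 3: d <- (d + 1)                 {0,1,2,3,4,5,6,7,8,9,10,11,12,13,14,15}
step 4: eval (d < 3)                 {0,1,2,3,4,5,6,7,8,9,10,11,12,13,14,15}
step 5: b <- (b // -3)               {0,1,2,3,4,5,6,7,8,9,10,11,12,13,14,15}
step 6: d <- (d + 1)                 {0,1,2,3,4,5,6,7,8,9,10,11,12,13,14,15}
step 7: eval (d < 3)                 {0,1,2,3,4,5,6,7,8,9,10,11,12,13,14,15}
step 8: eval ((d - d) <= 3)          {0,1,2,3,4,5,6,7,8,9,10,11,12,13,14,15}
step 9: b <- min(-3, thread)         {0,1,2,3,4,5,6,7,8,9,10,11,12,13,14,15}
step 10: d <- 7                       {0,1,2,3,4,5,6,7,8,9,10,11,12,13,14,15}
step 11: b <- (thread + (b + 2))      {0,1,2,3,4,5,6,7,8,9,10,11,12,13,14,15}
step 12: d <- (max(thread, d) - thread) {0,1,2,3,4,5,6,7,8,9,10,11,12,13,14,15}

Answer: 13 steps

b: -1,0,1,2,3,4,5,6,7,8,9,10,11,12,13,14
d: 7,6,5,4,3,2,1,0,0,0,0,0,0,0,0,0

steps = 13; useful = 208; efficiency = 208/208 = 1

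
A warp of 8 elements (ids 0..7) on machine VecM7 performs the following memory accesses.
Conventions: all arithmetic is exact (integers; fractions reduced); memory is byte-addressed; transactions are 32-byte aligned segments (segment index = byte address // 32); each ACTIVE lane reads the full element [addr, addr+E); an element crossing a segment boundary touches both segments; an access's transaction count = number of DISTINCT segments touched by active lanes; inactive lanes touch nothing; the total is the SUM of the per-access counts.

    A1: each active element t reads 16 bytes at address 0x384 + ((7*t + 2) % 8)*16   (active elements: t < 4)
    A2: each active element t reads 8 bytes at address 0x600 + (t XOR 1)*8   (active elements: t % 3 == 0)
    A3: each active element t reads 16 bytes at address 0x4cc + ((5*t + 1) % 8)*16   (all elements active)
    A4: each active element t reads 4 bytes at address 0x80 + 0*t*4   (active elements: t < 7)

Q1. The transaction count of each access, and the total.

A1: 4 transactions
A2: 2 transactions
A3: 5 transactions
A4: 1 transaction

Answer: 4,2,5,1; total 12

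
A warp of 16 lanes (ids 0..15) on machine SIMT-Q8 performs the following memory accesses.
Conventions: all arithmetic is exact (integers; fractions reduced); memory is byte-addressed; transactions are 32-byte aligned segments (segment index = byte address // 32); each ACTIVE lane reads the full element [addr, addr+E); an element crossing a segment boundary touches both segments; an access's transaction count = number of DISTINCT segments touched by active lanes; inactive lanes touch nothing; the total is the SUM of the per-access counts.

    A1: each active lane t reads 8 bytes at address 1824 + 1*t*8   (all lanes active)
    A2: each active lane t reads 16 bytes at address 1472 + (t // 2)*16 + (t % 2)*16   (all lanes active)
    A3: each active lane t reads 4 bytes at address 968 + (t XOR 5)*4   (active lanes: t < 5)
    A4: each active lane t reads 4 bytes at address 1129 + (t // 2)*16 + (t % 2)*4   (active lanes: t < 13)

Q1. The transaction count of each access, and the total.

A1: 4 transactions
A2: 5 transactions
A3: 2 transactions
A4: 4 transactions

Answer: 4,5,2,4; total 15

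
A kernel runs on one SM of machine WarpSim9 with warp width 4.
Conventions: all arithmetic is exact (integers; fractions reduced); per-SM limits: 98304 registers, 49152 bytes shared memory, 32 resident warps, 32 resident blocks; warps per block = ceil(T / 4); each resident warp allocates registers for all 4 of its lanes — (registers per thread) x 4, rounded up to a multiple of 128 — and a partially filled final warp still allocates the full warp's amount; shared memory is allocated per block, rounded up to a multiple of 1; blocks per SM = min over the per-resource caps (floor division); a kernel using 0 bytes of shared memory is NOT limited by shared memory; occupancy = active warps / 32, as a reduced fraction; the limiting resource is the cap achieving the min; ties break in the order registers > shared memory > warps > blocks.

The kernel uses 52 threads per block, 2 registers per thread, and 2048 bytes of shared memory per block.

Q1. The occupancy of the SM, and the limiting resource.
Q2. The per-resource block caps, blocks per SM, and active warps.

Answer: occupancy 13/16, limited by warps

registers: 59 blocks
shared memory: 24 blocks
warps: 2 blocks
blocks: 32 blocks

Answer: 2 blocks, 26 active warps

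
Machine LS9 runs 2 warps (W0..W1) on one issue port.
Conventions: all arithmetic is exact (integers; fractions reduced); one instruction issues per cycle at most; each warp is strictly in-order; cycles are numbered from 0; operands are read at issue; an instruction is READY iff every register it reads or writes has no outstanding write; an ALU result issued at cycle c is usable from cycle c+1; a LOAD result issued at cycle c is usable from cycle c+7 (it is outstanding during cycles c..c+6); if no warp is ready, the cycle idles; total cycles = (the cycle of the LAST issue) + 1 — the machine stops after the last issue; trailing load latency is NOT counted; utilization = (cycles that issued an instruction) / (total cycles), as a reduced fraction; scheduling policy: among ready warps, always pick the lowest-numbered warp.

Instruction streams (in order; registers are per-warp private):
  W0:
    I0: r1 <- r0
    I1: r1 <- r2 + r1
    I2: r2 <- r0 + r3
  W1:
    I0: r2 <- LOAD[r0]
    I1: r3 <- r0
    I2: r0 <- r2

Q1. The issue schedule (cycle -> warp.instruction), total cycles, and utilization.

cycle 0: W0.I0
cycle 1: W0.I1
cycle 2: W0.I2
cycle 3: W1.I0
cycle 4: W1.I1
cycle 5: idle
cycle 6: idle
cycle 7: idle
cycle 8: idle
cycle 9: idle
cycle 10: W1.I2

Answer: 11 cycles, utilization 6/11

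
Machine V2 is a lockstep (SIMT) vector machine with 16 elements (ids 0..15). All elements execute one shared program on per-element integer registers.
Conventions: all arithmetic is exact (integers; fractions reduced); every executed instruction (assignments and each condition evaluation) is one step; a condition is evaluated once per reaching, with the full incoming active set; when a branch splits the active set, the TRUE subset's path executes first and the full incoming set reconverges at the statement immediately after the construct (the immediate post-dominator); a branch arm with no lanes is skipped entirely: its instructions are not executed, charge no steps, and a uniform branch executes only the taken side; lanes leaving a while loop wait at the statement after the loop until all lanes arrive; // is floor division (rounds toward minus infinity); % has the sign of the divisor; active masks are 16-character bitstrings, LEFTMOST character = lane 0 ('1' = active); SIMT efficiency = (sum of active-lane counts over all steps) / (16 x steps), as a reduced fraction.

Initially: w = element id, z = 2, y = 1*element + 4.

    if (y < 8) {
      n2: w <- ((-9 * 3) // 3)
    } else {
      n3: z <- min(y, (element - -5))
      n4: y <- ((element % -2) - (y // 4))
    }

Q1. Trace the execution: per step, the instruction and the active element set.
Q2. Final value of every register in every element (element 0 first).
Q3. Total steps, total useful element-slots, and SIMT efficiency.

step 0: eval (y < 8)                 1111111111111111
step 1: w <- ((-9 * 3) // 3)         1111000000000000
step 2: z <- min(y, (element - -5))  0000111111111111
step 3: y <- ((element % -2) - (y // 4)) 0000111111111111

Answer: 4 steps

w: -9,-9,-9,-9,4,5,6,7,8,9,10,11,12,13,14,15
z: 2,2,2,2,8,9,10,11,12,13,14,15,16,17,18,19
y: 4,5,6,7,-2,-3,-2,-3,-3,-4,-3,-4,-4,-5,-4,-5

steps = 4; useful = 44; efficiency = 44/64 = 11/16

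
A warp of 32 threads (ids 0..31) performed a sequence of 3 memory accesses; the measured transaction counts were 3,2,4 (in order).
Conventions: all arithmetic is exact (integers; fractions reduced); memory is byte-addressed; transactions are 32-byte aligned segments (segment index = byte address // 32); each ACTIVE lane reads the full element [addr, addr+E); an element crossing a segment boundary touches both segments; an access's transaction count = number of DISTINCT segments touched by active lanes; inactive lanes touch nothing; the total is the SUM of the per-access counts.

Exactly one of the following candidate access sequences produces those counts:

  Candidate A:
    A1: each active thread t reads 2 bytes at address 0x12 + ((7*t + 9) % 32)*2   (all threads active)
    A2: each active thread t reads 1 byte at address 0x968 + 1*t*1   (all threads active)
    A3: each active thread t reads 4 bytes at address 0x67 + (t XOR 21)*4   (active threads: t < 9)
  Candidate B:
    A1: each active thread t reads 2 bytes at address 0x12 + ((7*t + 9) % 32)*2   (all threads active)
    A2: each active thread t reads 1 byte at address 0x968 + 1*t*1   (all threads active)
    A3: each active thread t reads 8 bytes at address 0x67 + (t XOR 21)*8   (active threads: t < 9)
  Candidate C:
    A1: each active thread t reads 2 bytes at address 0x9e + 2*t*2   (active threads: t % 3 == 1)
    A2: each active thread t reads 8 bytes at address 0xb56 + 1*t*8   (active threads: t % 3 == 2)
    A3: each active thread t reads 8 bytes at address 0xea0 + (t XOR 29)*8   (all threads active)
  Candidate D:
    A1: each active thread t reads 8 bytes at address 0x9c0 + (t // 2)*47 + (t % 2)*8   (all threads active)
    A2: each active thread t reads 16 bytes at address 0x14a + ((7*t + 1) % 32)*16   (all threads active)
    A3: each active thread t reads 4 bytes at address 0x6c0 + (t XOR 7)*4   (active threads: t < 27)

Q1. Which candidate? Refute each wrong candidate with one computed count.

A: A3 gives 2 transactions, not 4
C: A1 gives 4 transactions, not 3
D: A1 gives 23 transactions, not 3
B: all counts match (3,2,4)

Answer: B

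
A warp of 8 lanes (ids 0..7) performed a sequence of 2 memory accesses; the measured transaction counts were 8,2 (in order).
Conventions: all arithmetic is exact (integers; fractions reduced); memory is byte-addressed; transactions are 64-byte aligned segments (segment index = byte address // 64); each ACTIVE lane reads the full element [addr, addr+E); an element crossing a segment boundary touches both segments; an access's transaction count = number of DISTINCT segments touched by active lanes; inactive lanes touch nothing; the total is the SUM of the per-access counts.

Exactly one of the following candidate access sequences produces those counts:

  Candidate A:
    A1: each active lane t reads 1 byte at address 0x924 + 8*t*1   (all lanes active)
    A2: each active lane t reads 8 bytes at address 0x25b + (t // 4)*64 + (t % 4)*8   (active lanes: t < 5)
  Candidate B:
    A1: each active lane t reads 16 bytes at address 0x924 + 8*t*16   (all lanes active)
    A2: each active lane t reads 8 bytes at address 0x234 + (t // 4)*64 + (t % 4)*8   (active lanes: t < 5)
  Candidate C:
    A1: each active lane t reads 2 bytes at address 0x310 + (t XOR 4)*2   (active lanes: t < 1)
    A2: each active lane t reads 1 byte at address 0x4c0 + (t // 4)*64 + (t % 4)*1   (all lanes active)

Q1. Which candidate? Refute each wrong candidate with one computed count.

A: A1 gives 2 transactions, not 8
C: A1 gives 1 transaction, not 8
B: all counts match (8,2)

Answer: B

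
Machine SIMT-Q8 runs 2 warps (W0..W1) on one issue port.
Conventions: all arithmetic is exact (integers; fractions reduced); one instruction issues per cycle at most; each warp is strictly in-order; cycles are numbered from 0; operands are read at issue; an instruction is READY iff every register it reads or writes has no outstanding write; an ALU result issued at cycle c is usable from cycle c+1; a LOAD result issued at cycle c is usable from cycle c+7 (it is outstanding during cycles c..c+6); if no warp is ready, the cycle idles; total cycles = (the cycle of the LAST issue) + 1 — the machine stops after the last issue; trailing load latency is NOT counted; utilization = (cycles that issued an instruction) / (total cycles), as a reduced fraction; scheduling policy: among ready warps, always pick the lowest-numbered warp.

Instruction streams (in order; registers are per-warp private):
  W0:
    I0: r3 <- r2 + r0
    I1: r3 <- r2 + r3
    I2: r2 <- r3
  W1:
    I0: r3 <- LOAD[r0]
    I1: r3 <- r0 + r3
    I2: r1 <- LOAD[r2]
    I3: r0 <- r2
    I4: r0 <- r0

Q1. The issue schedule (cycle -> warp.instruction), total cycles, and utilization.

cycle 0: W0.I0
cycle 1: W0.I1
cycle 2: W0.I2
cycle 3: W1.I0
cycle 4: idle
cycle 5: idle
cycle 6: idle
cycle 7: idle
cycle 8: idle
cycle 9: idle
cycle 10: W1.I1
cycle 11: W1.I2
cycle 12: W1.I3
cycle 13: W1.I4

Answer: 14 cycles, utilization 4/7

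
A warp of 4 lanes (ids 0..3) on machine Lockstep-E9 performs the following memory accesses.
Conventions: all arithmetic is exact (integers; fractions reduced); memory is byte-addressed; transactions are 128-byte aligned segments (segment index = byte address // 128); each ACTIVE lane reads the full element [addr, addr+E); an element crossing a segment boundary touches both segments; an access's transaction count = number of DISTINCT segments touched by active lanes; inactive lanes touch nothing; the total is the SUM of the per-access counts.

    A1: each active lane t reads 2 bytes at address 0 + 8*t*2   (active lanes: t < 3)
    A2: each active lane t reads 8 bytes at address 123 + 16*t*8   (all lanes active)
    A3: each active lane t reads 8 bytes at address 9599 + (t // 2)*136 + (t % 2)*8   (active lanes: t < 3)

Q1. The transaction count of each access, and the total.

A1: 1 transaction
A2: 5 transactions
A3: 3 transactions

Answer: 1,5,3; total 9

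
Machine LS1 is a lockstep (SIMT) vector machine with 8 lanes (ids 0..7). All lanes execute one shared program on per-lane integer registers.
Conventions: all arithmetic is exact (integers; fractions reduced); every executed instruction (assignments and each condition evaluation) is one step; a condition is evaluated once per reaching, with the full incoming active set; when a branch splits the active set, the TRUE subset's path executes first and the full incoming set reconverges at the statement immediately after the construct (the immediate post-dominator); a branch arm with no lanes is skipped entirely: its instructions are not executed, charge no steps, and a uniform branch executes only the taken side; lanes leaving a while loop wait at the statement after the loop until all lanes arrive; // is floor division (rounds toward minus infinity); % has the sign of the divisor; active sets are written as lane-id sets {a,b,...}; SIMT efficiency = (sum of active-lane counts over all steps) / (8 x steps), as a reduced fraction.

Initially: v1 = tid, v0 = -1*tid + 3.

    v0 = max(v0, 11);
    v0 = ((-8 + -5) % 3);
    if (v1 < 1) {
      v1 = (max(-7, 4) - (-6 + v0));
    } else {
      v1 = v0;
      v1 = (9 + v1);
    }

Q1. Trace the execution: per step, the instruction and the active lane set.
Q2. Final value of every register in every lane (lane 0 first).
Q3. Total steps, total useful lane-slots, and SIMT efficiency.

step 0: v0 <- max(v0, 11)            {0,1,2,3,4,5,6,7}
step 1: v0 <- ((-8 + -5) % 3)        {0,1,2,3,4,5,6,7}
step 2: eval (v1 < 1)                {0,1,2,3,4,5,6,7}
step 3: v1 <- (max(-7, 4) - (-6 + v0)) {0}
step 4: v1 <- v0                     {1,2,3,4,5,6,7}
step 5: v1 <- (9 + v1)               {1,2,3,4,5,6,7}

Answer: 6 steps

v1: 8,11,11,11,11,11,11,11
v0: 2,2,2,2,2,2,2,2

steps = 6; useful = 39; efficiency = 39/48 = 13/16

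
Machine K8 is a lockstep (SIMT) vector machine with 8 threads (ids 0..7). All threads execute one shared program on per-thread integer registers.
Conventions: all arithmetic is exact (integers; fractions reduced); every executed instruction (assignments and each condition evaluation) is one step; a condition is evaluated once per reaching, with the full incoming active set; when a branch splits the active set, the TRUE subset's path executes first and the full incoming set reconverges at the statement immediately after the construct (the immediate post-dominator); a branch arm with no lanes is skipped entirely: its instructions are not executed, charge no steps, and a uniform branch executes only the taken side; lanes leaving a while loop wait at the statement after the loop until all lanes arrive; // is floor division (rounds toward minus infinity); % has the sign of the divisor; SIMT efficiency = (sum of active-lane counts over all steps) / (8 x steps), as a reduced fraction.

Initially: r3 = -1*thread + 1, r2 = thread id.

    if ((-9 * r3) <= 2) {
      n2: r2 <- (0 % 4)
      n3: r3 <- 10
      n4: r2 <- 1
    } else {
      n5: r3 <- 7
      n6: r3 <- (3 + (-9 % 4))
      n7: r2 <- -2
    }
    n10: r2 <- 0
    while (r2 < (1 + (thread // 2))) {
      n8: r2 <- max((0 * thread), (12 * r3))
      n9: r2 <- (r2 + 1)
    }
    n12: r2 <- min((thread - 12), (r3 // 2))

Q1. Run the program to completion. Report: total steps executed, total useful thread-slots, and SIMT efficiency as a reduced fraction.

Answer: 13 steps, 80 useful, 10/13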